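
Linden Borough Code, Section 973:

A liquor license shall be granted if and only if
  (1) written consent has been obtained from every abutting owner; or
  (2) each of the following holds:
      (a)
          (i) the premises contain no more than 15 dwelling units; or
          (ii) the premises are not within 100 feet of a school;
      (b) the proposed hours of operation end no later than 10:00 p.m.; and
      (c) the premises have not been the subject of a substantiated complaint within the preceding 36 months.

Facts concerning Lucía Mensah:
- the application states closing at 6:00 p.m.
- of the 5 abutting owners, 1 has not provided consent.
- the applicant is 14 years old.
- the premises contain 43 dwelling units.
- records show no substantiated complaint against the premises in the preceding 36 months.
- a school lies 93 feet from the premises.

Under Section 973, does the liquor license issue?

No — denied.

(1) all abutters consent — not met.
(i) ≤ 15 units — not met.
(ii) ≥100 ft from school — fails.
So (a) is not satisfied (F OR F).
(b) closes by 10 p.m. — holds.
(c) no complaint in 36 mo. — met.
(2): F AND T AND T → false.
Overall: F OR F → false.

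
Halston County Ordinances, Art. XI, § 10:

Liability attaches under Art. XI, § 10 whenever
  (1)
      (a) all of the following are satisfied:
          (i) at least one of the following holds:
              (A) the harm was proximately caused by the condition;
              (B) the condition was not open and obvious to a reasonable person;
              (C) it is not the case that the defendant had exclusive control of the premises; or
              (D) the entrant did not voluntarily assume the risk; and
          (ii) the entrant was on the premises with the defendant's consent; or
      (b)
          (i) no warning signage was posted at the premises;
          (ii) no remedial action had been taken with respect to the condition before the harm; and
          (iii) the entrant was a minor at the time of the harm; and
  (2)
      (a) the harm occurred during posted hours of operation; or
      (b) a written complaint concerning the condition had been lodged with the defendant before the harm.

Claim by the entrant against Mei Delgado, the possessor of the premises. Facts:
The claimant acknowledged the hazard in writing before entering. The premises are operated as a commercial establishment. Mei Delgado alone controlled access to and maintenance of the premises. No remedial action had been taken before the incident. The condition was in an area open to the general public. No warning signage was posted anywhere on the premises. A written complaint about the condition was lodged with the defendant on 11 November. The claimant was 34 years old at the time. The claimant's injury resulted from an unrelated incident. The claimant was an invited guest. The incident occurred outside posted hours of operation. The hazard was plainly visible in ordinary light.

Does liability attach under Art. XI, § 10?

(A) proximate cause — not satisfied.
(B) not open/obvious — not satisfied.
(C) not (exclusive control) — not satisfied.
(D) no assumed risk — not satisfied.
So (i) is not satisfied (F OR F OR F OR F).
(ii) consent to enter — holds.
So (a) is not satisfied (F AND T).
(i) no signage posted — holds.
(ii) no remedial action — satisfied.
(iii) entrant a minor — not met.
(b): T AND T AND F → false.
(1): F OR F → false.
(a) during posted hours — not satisfied.
(b) complaint lodged — holds.
(2) = F OR T = true.
Overall: F AND T → false.

No — not liable.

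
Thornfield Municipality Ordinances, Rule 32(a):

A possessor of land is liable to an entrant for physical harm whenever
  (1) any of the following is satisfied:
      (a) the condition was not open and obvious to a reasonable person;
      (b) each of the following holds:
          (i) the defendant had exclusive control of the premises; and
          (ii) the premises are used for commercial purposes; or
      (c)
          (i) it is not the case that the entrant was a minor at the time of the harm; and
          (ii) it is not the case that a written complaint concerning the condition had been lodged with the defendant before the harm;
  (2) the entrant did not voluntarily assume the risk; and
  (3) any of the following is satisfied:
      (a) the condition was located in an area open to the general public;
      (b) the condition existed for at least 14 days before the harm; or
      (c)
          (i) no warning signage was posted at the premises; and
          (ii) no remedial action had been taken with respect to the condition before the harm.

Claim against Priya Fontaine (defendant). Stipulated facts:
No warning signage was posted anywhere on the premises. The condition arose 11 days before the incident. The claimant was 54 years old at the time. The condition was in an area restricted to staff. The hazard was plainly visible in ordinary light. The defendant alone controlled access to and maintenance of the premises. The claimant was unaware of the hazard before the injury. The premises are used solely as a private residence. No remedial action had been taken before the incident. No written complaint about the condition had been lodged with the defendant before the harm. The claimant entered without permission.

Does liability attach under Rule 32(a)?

Yes — liable.

(a) not open/obvious — not met.
(i) exclusive control — holds.
(ii) commercial use — fails.
(b): T AND F → false.
(i) not (entrant a minor) — met.
(ii) not (complaint lodged) — met.
(c) = T AND T = true.
So (1) is satisfied (F OR F OR T).
(2) no assumed risk — holds.
(a) public area — not satisfied.
(b) condition ≥14 days old — fails.
(i) no signage posted — met.
(ii) no remedial action — holds.
So (c) is satisfied (T AND T).
So (3) is satisfied (F OR F OR T).
Overall: T AND T AND T → true.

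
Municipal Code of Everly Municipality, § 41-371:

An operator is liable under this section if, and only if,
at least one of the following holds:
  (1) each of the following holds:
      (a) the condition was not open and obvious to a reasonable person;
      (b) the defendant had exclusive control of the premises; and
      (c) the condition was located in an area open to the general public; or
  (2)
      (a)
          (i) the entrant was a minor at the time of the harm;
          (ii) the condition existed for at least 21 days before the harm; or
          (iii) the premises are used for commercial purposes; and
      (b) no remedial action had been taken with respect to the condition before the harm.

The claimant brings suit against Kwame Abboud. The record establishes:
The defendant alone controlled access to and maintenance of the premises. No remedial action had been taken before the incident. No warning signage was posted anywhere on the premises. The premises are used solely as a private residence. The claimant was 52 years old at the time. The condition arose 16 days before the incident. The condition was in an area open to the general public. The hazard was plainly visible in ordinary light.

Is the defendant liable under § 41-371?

No — not liable.

(a) not open/obvious — not met.
(b) exclusive control — holds.
(c) public area — holds.
So (1) is not satisfied (F AND T AND T).
(i) entrant a minor — not met.
(ii) condition ≥21 days old — not met.
(iii) commercial use — not met.
(a): F OR F OR F → false.
(b) no remedial action — met.
So (2) is not satisfied (F AND T).
Overall = F OR F = false.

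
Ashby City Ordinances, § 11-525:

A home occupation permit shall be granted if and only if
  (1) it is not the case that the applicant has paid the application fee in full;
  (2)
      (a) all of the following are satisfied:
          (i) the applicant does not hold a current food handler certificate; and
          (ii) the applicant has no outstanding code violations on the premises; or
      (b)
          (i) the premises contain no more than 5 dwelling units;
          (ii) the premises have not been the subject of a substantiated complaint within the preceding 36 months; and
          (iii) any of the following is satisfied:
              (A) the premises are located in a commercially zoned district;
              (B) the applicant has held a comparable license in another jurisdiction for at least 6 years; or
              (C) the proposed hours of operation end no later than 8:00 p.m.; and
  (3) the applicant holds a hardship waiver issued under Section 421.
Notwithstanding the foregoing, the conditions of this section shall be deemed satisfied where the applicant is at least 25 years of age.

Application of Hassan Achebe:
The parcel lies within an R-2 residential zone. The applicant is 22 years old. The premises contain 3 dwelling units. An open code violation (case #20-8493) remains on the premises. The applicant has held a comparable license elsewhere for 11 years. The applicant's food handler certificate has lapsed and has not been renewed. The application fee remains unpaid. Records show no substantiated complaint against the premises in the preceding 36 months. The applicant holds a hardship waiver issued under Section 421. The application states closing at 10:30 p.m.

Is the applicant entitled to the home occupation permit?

(1) not (fee paid) — holds.
(i) not (food handler cert.) — holds.
(ii) no code violations — fails.
So (a) is not satisfied (T AND F).
(i) ≤ 5 units — satisfied.
(ii) no complaint in 36 mo. — satisfied.
(A) commercially zoned — fails.
(B) prior license ≥ 6 yr — met.
(C) closes by 8 p.m. — not satisfied.
(iii): F OR T OR F → true.
(b): T AND T AND T → true.
(2): F OR T → true.
(3) hardship waiver — holds.
So Overall is satisfied (T AND T AND T).
Exception (age ≥ 25) — not satisfied.
Result: main true OR exception false → true.

Yes — granted.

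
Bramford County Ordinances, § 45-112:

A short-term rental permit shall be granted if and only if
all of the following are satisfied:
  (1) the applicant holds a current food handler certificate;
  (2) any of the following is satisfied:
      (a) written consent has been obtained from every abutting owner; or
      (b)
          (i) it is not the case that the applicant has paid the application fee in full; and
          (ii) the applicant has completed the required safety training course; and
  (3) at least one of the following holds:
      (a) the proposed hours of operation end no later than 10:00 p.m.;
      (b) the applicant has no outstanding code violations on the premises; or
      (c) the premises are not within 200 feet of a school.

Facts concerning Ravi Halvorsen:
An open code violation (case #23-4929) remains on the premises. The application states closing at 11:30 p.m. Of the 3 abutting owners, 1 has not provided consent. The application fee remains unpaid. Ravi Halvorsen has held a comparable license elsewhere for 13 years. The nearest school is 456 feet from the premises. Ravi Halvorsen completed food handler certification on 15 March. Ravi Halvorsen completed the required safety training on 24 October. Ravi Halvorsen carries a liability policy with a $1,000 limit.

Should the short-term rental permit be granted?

(1) food handler cert. — met.
(a) all abutters consent — fails.
(i) not (fee paid) — holds.
(ii) safety training — satisfied.
(b): T AND T → true.
So (2) is satisfied (F OR T).
(a) closes by 10 p.m. — not met.
(b) no code violations — not satisfied.
(c) ≥200 ft from school — met.
(3): F OR F OR T → true.
Overall: T AND T AND T → true.

Yes — granted.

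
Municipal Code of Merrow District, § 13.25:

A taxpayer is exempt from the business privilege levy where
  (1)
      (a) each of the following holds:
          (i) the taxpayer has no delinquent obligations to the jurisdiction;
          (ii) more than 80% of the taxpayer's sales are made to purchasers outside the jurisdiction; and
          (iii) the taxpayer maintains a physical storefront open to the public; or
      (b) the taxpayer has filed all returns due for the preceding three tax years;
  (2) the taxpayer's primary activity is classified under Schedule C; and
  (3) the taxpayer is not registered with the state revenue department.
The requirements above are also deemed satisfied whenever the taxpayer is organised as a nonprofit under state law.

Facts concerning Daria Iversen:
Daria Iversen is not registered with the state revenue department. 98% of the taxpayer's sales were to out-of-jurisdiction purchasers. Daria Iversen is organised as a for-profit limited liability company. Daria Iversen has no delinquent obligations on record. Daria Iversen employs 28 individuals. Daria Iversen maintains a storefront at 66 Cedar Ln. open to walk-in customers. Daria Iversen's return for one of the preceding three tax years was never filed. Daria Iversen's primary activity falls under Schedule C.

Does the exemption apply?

(i) no delinquency — met.
(ii) >80% out-of-jur. sales — satisfied.
(iii) has storefront — satisfied.
(a): T AND T AND T → true.
(b) returns current — not met.
So (1) is satisfied (T OR F).
(2) Schedule C activity — satisfied.
(3) not (state-registered) — holds.
Overall: T AND T AND T → true.
Exception (nonprofit) — not satisfied.
Result: main true OR exception false → true.

Yes — exempt.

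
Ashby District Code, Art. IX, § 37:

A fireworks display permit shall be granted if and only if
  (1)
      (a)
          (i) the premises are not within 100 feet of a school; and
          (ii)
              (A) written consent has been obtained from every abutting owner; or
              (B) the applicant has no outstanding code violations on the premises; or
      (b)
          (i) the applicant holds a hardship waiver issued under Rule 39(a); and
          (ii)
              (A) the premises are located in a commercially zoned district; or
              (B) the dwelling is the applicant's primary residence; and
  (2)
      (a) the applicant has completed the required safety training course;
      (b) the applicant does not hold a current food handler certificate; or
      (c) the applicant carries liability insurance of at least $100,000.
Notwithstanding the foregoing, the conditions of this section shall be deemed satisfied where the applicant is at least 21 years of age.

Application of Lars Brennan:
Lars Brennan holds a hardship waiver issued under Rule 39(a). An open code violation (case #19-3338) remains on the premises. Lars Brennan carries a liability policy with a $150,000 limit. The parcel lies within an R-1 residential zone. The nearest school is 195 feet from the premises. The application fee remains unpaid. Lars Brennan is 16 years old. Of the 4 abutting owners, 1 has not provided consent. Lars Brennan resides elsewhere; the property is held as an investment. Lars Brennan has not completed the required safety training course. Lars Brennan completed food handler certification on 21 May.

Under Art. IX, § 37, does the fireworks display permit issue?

No — denied.

(i) ≥100 ft from school — met.
(A) all abutters consent — not satisfied.
(B) no code violations — not satisfied.
(ii) = F OR F = false.
(a): T AND F → false.
(i) hardship waiver — satisfied.
(A) commercially zoned — fails.
(B) primary residence — not satisfied.
(ii): F OR F → false.
(b) = T AND F = false.
(1): F OR F → false.
(a) safety training — not met.
(b) not (food handler cert.) — fails.
(c) insurance ≥ $100,000 — met.
(2): F OR F OR T → true.
Overall: F AND T → false.
Exception (age ≥ 21) — not satisfied.
Result: main false OR exception false → false.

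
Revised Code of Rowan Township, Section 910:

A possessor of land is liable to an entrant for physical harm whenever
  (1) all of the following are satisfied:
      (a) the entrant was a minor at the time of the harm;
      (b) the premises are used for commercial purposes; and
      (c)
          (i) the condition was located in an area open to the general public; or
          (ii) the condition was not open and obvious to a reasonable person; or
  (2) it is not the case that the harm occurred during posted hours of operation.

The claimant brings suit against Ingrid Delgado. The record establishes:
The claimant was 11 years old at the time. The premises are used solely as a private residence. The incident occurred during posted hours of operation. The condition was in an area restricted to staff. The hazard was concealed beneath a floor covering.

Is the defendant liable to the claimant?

(a) entrant a minor — holds.
(b) commercial use — fails.
(i) public area — not met.
(ii) not open/obvious — met.
(c) = F OR T = true.
(1) = T AND F AND T = false.
(2) not (during posted hours) — not met.
Overall = F OR F = false.

No — not liable.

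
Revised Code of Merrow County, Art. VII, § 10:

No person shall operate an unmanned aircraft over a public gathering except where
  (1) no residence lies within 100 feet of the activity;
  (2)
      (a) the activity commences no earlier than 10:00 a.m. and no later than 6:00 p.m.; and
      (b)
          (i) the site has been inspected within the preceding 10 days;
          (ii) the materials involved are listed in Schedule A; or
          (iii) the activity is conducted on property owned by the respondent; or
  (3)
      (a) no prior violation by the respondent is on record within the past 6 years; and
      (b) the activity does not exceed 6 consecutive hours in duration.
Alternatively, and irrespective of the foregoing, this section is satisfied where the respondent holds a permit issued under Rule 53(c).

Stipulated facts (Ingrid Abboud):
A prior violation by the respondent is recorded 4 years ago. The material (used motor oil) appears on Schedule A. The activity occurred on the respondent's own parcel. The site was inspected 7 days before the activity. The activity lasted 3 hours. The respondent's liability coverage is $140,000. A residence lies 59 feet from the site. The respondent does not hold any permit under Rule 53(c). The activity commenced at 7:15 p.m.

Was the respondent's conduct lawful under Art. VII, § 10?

(1) no residence in 100 ft — not satisfied.
(a) start within hours — not satisfied.
(i) site inspected — met.
(ii) Schedule A material — holds.
(iii) own property — met.
So (b) is satisfied (T OR T OR T).
(2): F AND T → false.
(a) no prior violation — not satisfied.
(b) ≤ 6 hrs duration — met.
(3) = F AND T = false.
So Overall is not satisfied (F OR F OR F).
Exception (holds permit) — not satisfied.
Result: main false OR exception false → false.

No — unlawful.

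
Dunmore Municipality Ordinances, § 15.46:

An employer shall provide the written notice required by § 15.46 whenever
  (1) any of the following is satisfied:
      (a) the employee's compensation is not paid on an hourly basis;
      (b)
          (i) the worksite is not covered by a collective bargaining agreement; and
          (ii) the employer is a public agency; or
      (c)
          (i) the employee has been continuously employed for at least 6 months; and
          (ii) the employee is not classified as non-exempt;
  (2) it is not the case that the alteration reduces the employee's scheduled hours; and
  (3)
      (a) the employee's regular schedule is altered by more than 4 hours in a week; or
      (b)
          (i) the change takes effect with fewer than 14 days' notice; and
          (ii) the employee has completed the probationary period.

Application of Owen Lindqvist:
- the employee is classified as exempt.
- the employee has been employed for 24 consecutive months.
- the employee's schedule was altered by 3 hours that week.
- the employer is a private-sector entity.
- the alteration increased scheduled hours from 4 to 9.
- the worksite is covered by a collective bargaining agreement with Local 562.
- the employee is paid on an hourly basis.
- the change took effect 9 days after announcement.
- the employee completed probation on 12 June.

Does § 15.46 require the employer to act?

(a) not (hourly-paid) — not met.
(i) no CBA — fails.
(ii) public agency — fails.
(b) = F AND F = false.
(i) tenure ≥ 6 mo. — satisfied.
(ii) not (non-exempt) — met.
(c): T AND T → true.
(1): F OR F OR T → true.
(2) not (hours reduced) — holds.
(a) schedule shift > 4h — fails.
(i) < 14 days' notice — holds.
(ii) past probation — satisfied.
So (b) is satisfied (T AND T).
(3) = F OR T = true.
So Overall is satisfied (T AND T AND T).

Yes — required.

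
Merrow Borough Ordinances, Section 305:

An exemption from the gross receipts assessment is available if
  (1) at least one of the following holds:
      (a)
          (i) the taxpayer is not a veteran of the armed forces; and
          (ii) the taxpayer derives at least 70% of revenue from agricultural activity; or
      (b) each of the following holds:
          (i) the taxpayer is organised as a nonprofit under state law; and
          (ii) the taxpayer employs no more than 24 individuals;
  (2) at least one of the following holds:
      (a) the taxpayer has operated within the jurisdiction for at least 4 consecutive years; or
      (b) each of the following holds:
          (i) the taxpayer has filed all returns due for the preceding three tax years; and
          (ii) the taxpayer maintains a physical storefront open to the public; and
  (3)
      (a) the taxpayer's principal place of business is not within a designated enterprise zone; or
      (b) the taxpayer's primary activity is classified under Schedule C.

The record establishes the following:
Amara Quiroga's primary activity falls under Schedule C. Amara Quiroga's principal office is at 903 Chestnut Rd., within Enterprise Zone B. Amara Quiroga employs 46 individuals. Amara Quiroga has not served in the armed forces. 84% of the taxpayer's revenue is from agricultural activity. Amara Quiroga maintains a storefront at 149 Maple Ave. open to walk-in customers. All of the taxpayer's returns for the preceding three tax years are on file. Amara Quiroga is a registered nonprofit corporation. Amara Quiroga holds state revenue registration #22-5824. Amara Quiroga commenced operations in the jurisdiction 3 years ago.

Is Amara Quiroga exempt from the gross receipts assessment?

(i) not (veteran) — satisfied.
(ii) ≥70% agricultural — satisfied.
So (a) is satisfied (T AND T).
(i) nonprofit — satisfied.
(ii) ≤ 24 employees — not met.
(b) = T AND F = false.
(1): T OR F → true.
(a) ≥ 4 yrs in jurisdiction — fails.
(i) returns current — met.
(ii) has storefront — met.
(b): T AND T → true.
(2) = F OR T = true.
(a) not (in enterprise zone) — not satisfied.
(b) Schedule C activity — met.
(3) = F OR T = true.
So Overall is satisfied (T AND T AND T).

Yes — exempt.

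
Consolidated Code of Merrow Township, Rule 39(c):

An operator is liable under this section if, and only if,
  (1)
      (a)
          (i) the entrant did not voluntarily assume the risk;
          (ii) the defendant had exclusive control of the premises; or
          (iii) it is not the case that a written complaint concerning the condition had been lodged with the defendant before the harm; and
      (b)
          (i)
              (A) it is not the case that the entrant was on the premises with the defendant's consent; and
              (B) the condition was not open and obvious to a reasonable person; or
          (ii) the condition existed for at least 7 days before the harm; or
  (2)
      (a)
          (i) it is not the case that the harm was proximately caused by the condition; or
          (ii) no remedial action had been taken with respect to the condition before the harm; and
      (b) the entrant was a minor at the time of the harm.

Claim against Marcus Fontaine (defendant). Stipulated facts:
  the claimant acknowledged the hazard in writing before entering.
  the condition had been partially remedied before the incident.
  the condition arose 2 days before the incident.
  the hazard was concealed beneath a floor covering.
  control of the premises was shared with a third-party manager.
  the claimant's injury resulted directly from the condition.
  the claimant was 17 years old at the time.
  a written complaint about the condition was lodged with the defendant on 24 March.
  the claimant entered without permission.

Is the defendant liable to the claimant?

(i) no assumed risk — not satisfied.
(ii) exclusive control — not satisfied.
(iii) not (complaint lodged) — not met.
(a) = F OR F OR F = false.
(A) not (consent to enter) — satisfied.
(B) not open/obvious — satisfied.
(i): T AND T → true.
(ii) condition ≥7 days old — not met.
(b): T OR F → true.
(1): F AND T → false.
(i) not (proximate cause) — not satisfied.
(ii) no remedial action — not satisfied.
(a): F OR F → false.
(b) entrant a minor — satisfied.
So (2) is not satisfied (F AND T).
Overall = F OR F = false.

No — not liable.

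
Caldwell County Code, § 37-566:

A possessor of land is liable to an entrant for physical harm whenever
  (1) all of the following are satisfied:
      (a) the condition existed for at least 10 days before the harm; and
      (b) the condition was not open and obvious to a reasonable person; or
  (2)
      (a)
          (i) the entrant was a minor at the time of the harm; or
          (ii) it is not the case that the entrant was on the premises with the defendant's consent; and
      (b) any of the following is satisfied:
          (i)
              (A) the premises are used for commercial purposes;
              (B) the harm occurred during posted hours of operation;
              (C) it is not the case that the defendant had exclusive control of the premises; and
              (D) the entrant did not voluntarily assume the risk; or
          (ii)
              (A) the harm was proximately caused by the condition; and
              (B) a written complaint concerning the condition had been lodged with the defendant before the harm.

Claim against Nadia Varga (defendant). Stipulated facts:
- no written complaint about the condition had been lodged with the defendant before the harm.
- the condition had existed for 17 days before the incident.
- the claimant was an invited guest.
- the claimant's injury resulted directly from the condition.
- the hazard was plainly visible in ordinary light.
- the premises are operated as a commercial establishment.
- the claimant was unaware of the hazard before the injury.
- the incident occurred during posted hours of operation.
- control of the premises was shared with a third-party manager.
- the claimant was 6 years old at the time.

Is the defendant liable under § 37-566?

Yes — liable.

(a) condition ≥10 days old — met.
(b) not open/obvious — fails.
So (1) is not satisfied (T AND F).
(i) entrant a minor — satisfied.
(ii) not (consent to enter) — fails.
(a): T OR F → true.
(A) commercial use — met.
(B) during posted hours — satisfied.
(C) not (exclusive control) — satisfied.
(D) no assumed risk — holds.
(i): T AND T AND T AND T → true.
(A) proximate cause — holds.
(B) complaint lodged — not satisfied.
(ii): T AND F → false.
So (b) is satisfied (T OR F).
(2): T AND T → true.
So Overall is satisfied (F OR T).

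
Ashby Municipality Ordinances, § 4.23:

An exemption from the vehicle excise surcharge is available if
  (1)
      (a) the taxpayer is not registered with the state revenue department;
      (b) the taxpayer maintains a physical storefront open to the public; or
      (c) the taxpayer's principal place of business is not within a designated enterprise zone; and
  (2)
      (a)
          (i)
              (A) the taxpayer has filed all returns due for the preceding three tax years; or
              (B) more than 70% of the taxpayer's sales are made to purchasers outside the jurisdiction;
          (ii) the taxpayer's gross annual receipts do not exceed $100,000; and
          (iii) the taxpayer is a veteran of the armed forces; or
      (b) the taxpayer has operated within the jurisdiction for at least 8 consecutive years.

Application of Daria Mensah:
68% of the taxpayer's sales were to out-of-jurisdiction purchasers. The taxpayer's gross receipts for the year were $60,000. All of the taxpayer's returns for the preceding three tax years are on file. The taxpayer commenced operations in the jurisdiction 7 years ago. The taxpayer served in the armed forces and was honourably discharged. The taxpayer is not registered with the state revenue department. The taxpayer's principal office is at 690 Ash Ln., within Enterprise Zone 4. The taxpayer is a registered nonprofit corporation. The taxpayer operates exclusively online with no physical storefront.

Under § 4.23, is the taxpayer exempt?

Yes — exempt.

(a) not (state-registered) — holds.
(b) has storefront — not met.
(c) not (in enterprise zone) — not met.
(1) = T OR F OR F = true.
(A) returns current — holds.
(B) >70% out-of-jur. sales — not met.
So (i) is satisfied (T OR F).
(ii) receipts ≤ $100,000 — holds.
(iii) veteran — met.
So (a) is satisfied (T AND T AND T).
(b) ≥ 8 yrs in jurisdiction — fails.
(2): T OR F → true.
Overall: T AND T → true.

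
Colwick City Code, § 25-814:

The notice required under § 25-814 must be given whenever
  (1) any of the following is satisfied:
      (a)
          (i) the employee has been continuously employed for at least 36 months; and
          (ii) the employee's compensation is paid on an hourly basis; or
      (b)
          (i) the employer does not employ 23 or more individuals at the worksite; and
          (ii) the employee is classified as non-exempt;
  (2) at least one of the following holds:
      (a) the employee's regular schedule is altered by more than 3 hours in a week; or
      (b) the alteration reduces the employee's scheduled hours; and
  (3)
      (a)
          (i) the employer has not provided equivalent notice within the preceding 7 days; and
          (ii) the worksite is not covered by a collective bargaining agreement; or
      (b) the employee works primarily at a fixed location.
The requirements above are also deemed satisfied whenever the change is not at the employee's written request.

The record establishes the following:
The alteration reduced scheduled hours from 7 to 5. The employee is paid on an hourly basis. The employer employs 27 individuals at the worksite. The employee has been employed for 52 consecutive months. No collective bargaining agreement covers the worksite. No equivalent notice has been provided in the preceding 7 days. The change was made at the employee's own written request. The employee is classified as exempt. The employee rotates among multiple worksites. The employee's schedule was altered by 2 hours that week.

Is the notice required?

Yes — required.

(i) tenure ≥ 36 mo. — holds.
(ii) hourly-paid — met.
So (a) is satisfied (T AND T).
(i) not (≥ 23 at site) — not met.
(ii) non-exempt — not met.
(b): F AND F → false.
(1): T OR F → true.
(a) schedule shift > 3h — fails.
(b) hours reduced — holds.
(2): F OR T → true.
(i) no recent notice — met.
(ii) no CBA — holds.
(a) = T AND T = true.
(b) fixed location — not met.
(3): T OR F → true.
Overall = T AND T AND T = true.
Exception (not employee-requested) — not satisfied.
Result: main true OR exception false → true.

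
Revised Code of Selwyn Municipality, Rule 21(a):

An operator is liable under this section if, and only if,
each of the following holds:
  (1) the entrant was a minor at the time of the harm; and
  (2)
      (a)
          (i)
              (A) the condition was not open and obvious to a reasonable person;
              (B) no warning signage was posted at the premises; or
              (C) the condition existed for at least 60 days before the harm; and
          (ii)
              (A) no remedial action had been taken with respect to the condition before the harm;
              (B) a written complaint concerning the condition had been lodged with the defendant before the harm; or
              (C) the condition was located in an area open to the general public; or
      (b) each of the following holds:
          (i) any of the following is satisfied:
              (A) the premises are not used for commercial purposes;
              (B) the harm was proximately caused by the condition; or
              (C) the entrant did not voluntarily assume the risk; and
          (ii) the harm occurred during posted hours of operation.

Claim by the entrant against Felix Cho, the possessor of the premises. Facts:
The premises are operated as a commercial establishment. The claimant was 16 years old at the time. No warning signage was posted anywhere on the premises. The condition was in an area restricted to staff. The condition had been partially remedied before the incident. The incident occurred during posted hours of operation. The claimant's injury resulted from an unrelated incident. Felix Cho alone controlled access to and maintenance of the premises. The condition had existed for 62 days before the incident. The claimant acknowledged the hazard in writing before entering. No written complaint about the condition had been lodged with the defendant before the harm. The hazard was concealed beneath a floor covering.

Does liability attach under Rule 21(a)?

(1) entrant a minor — satisfied.
(A) not open/obvious — met.
(B) no signage posted — met.
(C) condition ≥60 days old — holds.
So (i) is satisfied (T OR T OR T).
(A) no remedial action — not satisfied.
(B) complaint lodged — not met.
(C) public area — fails.
So (ii) is not satisfied (F OR F OR F).
So (a) is not satisfied (T AND F).
(A) not (commercial use) — not satisfied.
(B) proximate cause — not met.
(C) no assumed risk — not met.
(i): F OR F OR F → false.
(ii) during posted hours — holds.
(b) = F AND T = false.
So (2) is not satisfied (F OR F).
Overall = T AND F = false.

No — not liable.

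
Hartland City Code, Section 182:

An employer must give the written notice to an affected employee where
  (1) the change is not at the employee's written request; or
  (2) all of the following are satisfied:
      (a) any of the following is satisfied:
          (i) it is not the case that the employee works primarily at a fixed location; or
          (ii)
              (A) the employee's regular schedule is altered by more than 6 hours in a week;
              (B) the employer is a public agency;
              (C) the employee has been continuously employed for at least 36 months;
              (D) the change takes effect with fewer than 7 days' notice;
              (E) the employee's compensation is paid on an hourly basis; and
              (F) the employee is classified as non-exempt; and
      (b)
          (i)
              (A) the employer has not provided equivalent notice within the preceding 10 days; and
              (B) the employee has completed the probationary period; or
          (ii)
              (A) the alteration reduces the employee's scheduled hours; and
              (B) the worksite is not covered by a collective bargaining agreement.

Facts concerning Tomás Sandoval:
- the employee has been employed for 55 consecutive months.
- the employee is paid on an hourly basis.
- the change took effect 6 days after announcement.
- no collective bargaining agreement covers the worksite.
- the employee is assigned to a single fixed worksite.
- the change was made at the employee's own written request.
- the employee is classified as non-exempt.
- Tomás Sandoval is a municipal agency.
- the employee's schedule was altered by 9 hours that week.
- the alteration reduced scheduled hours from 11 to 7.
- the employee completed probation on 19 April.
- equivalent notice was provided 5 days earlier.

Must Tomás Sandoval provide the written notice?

(1) not employee-requested — not met.
(i) not (fixed location) — not met.
(A) schedule shift > 6h — met.
(B) public agency — met.
(C) tenure ≥ 36 mo. — holds.
(D) < 7 days' notice — holds.
(E) hourly-paid — satisfied.
(F) non-exempt — holds.
So (ii) is satisfied (T AND T AND T AND T AND T AND T).
(a) = F OR T = true.
(A) no recent notice — fails.
(B) past probation — holds.
So (i) is not satisfied (F AND T).
(A) hours reduced — satisfied.
(B) no CBA — met.
(ii) = T AND T = true.
(b) = F OR T = true.
So (2) is satisfied (T AND T).
Overall: F OR T → true.

Yes — required.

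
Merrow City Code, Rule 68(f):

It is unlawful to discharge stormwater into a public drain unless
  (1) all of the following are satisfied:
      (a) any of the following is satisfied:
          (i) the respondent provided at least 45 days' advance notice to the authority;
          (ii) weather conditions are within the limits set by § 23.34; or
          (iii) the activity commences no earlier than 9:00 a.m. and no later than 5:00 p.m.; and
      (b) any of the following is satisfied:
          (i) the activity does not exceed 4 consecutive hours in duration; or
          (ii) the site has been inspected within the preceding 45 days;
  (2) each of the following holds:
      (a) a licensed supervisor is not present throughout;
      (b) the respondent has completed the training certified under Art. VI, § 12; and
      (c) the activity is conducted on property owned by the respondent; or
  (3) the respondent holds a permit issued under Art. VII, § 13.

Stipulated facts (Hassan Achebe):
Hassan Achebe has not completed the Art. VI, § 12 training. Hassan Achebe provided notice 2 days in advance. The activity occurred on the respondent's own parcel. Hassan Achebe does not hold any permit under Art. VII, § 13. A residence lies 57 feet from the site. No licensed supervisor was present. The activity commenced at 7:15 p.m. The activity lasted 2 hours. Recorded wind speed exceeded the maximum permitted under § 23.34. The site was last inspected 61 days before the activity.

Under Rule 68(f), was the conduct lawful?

No — unlawful.

(i) ≥45 days' notice — not satisfied.
(ii) weather ok — not satisfied.
(iii) start within hours — not met.
(a) = F OR F OR F = false.
(i) ≤ 4 hrs duration — met.
(ii) site inspected — not met.
(b) = T OR F = true.
(1) = F AND T = false.
(a) not (supervisor present) — holds.
(b) training certified — not met.
(c) own property — holds.
(2) = T AND F AND T = false.
(3) holds permit — not satisfied.
Overall = F OR F OR F = false.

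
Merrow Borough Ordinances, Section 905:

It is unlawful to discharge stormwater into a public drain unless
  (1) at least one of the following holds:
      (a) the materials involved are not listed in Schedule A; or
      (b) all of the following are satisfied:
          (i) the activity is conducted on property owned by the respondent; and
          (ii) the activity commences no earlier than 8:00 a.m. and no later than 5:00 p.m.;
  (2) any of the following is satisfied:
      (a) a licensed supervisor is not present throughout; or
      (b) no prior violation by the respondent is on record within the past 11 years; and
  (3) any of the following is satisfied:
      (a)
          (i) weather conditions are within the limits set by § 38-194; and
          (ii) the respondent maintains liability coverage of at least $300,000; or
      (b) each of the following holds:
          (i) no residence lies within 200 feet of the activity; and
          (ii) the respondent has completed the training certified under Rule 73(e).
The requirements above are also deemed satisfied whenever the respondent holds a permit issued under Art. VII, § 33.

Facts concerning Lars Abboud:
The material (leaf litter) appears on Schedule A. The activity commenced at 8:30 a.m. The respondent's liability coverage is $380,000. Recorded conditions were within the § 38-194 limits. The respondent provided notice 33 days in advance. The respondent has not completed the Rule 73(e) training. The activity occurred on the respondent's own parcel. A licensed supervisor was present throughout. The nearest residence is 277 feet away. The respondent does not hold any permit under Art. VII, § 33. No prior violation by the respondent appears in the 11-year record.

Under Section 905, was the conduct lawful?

Yes — lawful.

(a) not (Schedule A material) — not met.
(i) own property — holds.
(ii) start within hours — satisfied.
(b) = T AND T = true.
(1): F OR T → true.
(a) not (supervisor present) — not satisfied.
(b) no prior violation — met.
(2) = F OR T = true.
(i) weather ok — met.
(ii) coverage ≥ $300,000 — met.
(a) = T AND T = true.
(i) no residence in 200 ft — satisfied.
(ii) training certified — not satisfied.
(b): T AND F → false.
(3): T OR F → true.
So Overall is satisfied (T AND T AND T).
Exception (holds permit) — not satisfied.
Result: main true OR exception false → true.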